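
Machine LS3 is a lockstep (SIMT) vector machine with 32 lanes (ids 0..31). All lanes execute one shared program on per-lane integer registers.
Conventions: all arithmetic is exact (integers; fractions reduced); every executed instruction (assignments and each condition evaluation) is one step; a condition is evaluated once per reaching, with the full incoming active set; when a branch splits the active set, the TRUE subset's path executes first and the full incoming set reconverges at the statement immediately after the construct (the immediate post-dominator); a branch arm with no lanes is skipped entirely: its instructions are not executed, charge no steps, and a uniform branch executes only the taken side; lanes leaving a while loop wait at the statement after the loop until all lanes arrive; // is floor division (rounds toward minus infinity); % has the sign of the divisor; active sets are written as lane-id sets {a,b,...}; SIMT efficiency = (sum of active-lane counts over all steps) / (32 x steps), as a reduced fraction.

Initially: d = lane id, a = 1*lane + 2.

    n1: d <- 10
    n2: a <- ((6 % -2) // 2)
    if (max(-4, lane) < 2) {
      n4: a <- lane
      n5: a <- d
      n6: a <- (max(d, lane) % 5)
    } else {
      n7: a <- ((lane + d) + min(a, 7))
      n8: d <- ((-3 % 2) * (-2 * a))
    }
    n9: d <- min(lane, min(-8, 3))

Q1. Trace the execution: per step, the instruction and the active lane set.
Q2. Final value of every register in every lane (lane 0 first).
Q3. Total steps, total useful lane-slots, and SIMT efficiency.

step 0: d <- 10                      {0,1,2,3,4,5,6,7,8,9,10,11,12,13,14,15,16,17,18,19,20,21,22,23,24,25,26,27,28,29,30,31}
step 1: a <- ((6 % -2) // 2)         {0,1,2,3,4,5,6,7,8,9,10,11,12,13,14,15,16,17,18,19,20,21,22,23,24,25,26,27,28,29,30,31}
step 2: eval (max(-4, lane) < 2)     {0,1,2,3,4,5,6,7,8,9,10,11,12,13,14,15,16,17,18,19,20,21,22,23,24,25,26,27,28,29,30,31}
step 3: a <- lane                    {0,1}
step 4: a <- d                       {0,1}
step 5: a <- (max(d, lane) % 5)      {0,1}
step 6: a <- ((lane + d) + min(a, 7)) {2,3,4,5,6,7,8,9,10,11,12,13,14,15,16,17,18,19,20,21,22,23,24,25,26,27,28,29,30,31}
step 7: d <- ((-3 % 2) * (-2 * a))   {2,3,4,5,6,7,8,9,10,11,12,13,14,15,16,17,18,19,20,21,22,23,24,25,26,27,28,29,30,31}
step 8: d <- min(lane, min(-8, 3))   {0,1,2,3,4,5,6,7,8,9,10,11,12,13,14,15,16,17,18,19,20,21,22,23,24,25,26,27,28,29,30,31}

Answer: 9 steps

d: -8,-8,-8,-8,-8,-8,-8,-8,-8,-8,-8,-8,-8,-8,-8,-8,-8,-8,-8,-8,-8,-8,-8,-8,-8,-8,-8,-8,-8,-8,-8,-8
a: 0,0,12,13,14,15,16,17,18,19,20,21,22,23,24,25,26,27,28,29,30,31,32,33,34,35,36,37,38,39,40,41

steps = 9; useful = 194; efficiency = 194/288 = 97/144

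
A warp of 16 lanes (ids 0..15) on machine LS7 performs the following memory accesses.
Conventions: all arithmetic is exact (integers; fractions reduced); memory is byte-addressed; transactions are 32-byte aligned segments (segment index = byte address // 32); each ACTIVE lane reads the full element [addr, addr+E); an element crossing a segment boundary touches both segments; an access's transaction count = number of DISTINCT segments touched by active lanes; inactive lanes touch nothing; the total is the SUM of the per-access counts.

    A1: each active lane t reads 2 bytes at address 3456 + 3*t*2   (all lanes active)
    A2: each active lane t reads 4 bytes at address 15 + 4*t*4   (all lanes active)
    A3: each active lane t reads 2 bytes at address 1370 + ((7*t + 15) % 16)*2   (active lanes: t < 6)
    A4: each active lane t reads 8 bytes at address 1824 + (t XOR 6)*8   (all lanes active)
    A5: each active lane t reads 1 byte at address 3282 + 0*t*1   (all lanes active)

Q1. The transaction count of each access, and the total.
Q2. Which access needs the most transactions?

A1: 3 transactions
A2: 9 transactions
A3: 2 transactions
A4: 4 transactions
A5: 1 transaction

Answer: 3,9,2,4,1; total 19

Answer: A2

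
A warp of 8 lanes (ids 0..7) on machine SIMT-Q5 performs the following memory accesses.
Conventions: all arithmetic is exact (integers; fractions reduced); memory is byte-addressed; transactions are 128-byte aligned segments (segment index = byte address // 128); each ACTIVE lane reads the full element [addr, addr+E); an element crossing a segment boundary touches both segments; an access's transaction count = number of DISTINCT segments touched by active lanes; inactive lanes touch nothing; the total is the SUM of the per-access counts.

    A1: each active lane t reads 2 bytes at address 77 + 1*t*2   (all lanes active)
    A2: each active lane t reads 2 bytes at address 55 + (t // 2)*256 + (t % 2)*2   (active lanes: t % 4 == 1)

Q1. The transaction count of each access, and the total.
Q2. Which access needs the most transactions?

A1: 1 transaction
A2: 2 transactions

Answer: 1,2; total 3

Answer: A2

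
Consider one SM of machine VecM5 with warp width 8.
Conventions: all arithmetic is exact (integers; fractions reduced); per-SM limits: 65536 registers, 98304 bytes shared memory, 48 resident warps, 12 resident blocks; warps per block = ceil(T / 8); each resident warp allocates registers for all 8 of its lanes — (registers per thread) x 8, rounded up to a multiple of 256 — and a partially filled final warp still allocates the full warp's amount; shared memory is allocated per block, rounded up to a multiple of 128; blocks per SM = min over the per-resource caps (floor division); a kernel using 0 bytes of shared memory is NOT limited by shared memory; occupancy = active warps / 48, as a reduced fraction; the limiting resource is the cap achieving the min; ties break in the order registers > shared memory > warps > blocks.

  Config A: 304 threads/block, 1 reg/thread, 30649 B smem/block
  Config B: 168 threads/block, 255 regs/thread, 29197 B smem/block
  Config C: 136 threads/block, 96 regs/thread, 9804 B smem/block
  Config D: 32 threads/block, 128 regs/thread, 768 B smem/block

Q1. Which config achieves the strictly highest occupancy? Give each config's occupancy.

occupancies: A 19/24, B 7/16, C 17/24, D 1

Answer: D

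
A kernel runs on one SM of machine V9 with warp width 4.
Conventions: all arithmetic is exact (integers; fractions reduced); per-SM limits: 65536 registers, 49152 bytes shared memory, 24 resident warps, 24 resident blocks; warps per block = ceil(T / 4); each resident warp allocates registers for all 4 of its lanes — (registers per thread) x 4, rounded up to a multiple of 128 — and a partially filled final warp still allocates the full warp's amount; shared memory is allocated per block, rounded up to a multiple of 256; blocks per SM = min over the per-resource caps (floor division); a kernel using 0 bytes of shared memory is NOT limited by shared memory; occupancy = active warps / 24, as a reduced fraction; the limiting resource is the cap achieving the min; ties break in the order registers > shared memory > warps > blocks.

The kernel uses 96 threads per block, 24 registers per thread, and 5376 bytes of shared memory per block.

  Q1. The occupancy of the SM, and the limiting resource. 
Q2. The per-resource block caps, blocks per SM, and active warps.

Answer: occupancy 1, limited by warps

registers: 21 blocks
shared memory: 9 blocks
warps: 1 block
blocks: 24 blocks

Answer: 1 block, 24 active warps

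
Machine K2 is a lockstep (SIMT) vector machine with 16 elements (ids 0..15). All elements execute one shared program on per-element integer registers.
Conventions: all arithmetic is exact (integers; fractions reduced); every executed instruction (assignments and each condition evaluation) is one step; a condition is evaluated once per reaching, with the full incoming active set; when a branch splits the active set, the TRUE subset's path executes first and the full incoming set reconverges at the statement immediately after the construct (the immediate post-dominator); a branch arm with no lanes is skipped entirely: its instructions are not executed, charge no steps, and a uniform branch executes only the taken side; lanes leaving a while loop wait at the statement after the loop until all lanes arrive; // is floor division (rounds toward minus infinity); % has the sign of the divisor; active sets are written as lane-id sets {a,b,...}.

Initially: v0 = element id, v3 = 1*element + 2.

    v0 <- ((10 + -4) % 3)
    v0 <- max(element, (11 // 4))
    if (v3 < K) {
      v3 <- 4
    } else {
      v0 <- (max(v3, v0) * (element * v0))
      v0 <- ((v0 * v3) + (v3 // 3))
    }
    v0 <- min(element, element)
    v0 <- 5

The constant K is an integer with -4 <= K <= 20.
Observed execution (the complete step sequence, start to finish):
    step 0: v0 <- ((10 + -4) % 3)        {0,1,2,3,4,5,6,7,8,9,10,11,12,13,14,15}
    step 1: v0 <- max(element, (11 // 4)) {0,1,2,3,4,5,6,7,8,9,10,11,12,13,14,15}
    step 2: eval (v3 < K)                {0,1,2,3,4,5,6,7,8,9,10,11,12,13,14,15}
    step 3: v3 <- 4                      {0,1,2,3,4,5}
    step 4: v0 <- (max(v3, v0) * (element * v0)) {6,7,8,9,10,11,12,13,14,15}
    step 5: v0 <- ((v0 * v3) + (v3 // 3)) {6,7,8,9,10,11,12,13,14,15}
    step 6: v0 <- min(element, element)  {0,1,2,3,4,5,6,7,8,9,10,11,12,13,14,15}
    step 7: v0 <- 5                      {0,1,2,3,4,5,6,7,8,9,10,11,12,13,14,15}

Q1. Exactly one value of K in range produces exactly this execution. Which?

Answer: K = 8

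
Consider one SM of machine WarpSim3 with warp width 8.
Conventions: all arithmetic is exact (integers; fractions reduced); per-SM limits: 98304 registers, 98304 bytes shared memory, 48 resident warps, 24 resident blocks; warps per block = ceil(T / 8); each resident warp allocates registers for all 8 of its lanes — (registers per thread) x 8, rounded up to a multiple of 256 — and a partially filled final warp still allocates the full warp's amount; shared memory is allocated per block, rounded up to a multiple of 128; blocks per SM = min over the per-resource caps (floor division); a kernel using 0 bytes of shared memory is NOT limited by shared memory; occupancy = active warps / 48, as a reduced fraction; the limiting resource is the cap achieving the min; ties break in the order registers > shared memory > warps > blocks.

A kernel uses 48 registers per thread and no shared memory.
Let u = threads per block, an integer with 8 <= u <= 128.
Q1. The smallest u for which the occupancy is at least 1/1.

Answer: u = 9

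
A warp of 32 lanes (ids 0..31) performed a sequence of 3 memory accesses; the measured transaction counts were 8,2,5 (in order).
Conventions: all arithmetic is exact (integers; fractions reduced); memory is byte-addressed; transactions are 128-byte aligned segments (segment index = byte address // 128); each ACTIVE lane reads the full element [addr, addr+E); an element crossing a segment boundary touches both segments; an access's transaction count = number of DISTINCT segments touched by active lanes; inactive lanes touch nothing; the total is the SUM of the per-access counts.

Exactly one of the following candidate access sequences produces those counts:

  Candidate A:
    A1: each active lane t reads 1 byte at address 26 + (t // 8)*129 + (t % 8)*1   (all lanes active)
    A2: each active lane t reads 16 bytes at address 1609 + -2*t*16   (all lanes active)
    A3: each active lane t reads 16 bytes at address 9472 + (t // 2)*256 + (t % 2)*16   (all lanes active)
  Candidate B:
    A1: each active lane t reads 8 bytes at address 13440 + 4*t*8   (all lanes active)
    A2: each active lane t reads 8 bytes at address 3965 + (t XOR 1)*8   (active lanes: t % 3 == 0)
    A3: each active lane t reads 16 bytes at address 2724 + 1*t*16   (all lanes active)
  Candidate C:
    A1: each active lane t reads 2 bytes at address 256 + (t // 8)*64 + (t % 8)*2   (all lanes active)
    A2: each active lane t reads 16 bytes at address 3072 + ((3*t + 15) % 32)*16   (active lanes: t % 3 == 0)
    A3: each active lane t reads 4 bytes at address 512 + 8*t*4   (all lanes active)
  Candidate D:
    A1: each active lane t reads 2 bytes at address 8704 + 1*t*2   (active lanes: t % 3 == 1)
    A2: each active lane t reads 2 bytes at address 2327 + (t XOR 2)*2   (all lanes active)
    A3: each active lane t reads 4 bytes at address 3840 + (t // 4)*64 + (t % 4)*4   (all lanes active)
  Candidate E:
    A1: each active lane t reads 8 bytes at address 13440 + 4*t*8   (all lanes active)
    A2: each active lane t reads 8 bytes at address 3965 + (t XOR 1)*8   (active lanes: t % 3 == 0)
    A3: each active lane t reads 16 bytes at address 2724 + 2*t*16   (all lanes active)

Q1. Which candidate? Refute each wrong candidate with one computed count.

A: A1 gives 4 transactions, not 8
C: A1 gives 2 transactions, not 8
D: A1 gives 1 transaction, not 8
E: A3 gives 9 transactions, not 5
B: all counts match (8,2,5)

Answer: B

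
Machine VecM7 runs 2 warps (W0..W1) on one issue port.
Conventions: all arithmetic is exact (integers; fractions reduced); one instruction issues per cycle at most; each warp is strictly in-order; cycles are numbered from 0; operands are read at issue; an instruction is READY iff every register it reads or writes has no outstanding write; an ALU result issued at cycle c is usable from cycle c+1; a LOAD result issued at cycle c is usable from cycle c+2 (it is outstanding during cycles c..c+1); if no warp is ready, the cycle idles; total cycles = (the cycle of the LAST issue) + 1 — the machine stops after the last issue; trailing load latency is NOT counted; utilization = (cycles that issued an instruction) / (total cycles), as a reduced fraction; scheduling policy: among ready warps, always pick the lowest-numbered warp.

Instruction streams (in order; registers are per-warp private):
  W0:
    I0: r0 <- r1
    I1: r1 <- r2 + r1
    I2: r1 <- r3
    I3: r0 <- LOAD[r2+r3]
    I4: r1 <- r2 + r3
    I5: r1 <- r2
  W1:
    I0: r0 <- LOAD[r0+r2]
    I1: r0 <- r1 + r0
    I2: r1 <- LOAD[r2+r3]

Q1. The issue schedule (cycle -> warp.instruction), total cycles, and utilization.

cycle 0: W0.I0
cycle 1: W0.I1
cycle 2: W0.I2
cycle 3: W0.I3
cycle 4: W0.I4
cycle 5: W0.I5
cycle 6: W1.I0
cycle 7: idle
cycle 8: W1.I1
cycle 9: W1.I2

Answer: 10 cycles, utilization 9/10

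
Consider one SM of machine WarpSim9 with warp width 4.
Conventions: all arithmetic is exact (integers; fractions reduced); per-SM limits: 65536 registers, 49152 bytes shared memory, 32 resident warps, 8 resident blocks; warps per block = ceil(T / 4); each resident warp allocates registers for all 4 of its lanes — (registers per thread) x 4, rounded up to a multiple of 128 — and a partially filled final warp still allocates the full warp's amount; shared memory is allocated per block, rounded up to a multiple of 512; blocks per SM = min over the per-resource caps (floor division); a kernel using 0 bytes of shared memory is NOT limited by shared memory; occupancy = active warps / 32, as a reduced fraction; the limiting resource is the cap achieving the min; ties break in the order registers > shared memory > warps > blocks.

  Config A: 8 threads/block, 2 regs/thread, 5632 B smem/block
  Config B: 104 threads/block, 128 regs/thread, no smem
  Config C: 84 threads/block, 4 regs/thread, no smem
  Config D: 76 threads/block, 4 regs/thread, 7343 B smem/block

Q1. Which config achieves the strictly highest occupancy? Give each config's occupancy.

occupancies: A 1/2, B 13/16, C 21/32, D 19/32

Answer: B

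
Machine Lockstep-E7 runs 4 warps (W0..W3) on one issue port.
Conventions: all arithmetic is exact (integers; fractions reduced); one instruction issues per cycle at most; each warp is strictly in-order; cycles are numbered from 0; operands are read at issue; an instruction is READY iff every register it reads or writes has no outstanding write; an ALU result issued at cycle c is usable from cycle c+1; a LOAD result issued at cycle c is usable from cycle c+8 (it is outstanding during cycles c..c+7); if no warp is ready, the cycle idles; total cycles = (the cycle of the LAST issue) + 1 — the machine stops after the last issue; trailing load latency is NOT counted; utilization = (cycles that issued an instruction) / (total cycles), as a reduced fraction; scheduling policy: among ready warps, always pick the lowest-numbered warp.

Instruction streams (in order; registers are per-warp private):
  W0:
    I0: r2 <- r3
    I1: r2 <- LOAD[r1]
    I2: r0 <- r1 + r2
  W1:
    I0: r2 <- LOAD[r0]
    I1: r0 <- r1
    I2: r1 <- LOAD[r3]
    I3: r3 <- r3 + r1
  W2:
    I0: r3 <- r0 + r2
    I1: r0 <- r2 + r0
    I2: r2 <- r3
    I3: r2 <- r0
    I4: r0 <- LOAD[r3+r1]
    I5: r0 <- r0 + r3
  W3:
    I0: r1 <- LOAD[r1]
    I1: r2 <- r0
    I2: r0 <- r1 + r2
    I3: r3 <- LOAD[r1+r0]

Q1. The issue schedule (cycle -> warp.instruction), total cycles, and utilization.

cycle 0: W0.I0
cycle 1: W0.I1
cycle 2: W1.I0
cycle 3: W1.I1
cycle 4: W1.I2
cycle 5: W2.I0
cycle 6: W2.I1
cycle 7: W2.I2
cycle 8: W2.I3
cycle 9: W0.I2
cycle 10: W2.I4
cycle 11: W3.I0
cycle 12: W1.I3
cycle 13: W3.I1
cycle 14: idle
cycle 15: idle
cycle 16: idle
cycle 17: idle
cycle 18: W2.I5
cycle 19: W3.I2
cycle 20: W3.I3

Answer: 21 cycles, utilization 17/21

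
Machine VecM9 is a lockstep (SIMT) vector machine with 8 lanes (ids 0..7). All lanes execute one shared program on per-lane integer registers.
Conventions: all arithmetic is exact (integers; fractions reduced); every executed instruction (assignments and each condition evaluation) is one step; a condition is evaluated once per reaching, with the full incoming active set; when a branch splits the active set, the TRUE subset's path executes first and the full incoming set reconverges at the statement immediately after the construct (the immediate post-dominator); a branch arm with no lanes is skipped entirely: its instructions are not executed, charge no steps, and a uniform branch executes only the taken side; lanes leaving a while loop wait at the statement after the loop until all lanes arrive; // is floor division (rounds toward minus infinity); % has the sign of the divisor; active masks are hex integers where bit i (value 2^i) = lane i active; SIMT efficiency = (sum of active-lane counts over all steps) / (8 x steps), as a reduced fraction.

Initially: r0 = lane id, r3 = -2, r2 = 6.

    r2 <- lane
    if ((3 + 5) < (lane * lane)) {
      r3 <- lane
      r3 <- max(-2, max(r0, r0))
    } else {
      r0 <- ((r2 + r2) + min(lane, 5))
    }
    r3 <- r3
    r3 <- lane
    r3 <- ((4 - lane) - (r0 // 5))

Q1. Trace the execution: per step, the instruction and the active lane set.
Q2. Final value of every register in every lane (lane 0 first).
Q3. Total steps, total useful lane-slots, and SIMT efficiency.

step 0: r2 <- lane                   0xff
step 1: eval ((3 + 5) < (lane * lane)) 0xff
step 2: r3 <- lane                   0xf8
step 3: r3 <- max(-2, max(r0, r0))   0xf8
step 4: r0 <- ((r2 + r2) + min(lane, 5)) 0x07
step 5: r3 <- r3                     0xff
step 6: r3 <- lane                   0xff
step 7: r3 <- ((4 - lane) - (r0 // 5)) 0xff

Answer: 8 steps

r0: 0,3,6,3,4,5,6,7
r3: 4,3,1,1,0,-2,-3,-4
r2: 0,1,2,3,4,5,6,7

steps = 8; useful = 53; efficiency = 53/64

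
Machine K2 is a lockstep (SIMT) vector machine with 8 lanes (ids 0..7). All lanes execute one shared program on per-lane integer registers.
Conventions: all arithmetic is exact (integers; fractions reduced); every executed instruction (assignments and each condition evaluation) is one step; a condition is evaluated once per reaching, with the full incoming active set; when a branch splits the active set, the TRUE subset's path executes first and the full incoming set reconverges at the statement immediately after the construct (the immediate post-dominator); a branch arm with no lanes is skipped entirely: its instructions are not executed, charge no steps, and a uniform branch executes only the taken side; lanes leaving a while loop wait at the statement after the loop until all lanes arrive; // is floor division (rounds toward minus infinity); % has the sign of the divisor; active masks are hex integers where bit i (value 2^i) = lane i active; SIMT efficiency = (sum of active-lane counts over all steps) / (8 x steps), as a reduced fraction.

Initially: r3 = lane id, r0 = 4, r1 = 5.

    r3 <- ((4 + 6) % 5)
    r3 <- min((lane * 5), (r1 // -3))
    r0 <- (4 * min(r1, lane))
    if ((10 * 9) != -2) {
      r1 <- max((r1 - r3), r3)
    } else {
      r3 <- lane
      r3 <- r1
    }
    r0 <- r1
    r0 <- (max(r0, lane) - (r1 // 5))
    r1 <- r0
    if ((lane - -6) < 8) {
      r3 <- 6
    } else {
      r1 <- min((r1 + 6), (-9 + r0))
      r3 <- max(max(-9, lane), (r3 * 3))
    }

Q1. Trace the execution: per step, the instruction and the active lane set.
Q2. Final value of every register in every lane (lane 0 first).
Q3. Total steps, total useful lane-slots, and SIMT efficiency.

step 0: r3 <- ((4 + 6) % 5)          0xff
step 1: r3 <- min((lane * 5), (r1 // -3)) 0xff
step 2: r0 <- (4 * min(r1, lane))    0xff
step 3: eval ((10 * 9) != -2)        0xff
step 4: r1 <- max((r1 - r3), r3)     0xff
step 5: r0 <- r1                     0xff
step 6: r0 <- (max(r0, lane) - (r1 // 5)) 0xff
step 7: r1 <- r0                     0xff
step 8: eval ((lane - -6) < 8)       0xff
step 9: r3 <- 6                      0x03
step 10: r1 <- min((r1 + 6), (-9 + r0)) 0xfc
step 11: r3 <- max(max(-9, lane), (r3 * 3)) 0xfc

Answer: 12 steps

r3: 6,6,2,3,4,5,6,7
r0: 6,6,6,6,6,6,6,6
r1: 6,6,-3,-3,-3,-3,-3,-3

steps = 12; useful = 86; efficiency = 86/96 = 43/48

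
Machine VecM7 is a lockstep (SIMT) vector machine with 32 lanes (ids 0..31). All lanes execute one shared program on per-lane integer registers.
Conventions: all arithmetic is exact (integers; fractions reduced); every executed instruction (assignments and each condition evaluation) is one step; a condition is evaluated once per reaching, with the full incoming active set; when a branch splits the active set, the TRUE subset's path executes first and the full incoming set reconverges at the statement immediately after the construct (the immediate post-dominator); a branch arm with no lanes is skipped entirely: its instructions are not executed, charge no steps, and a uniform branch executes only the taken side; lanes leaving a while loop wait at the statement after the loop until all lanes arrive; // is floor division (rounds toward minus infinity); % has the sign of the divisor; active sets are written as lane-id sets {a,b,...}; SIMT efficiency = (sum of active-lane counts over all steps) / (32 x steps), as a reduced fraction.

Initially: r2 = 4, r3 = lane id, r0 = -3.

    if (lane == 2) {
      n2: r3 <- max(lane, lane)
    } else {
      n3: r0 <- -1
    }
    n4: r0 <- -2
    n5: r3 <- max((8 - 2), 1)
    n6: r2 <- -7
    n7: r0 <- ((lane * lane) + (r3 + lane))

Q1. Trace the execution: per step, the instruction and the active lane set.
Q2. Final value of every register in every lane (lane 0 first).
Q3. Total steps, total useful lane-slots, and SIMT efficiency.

step 0: eval (lane == 2)             {0,1,2,3,4,5,6,7,8,9,10,11,12,13,14,15,16,17,18,19,20,21,22,23,24,25,26,27,28,29,30,31}
step 1: r3 <- max(lane, lane)        {2}
step 2: r0 <- -1                     {0,1,3,4,5,6,7,8,9,10,11,12,13,14,15,16,17,18,19,20,21,22,23,24,25,26,27,28,29,30,31}
step 3: r0 <- -2                     {0,1,2,3,4,5,6,7,8,9,10,11,12,13,14,15,16,17,18,19,20,21,22,23,24,25,26,27,28,29,30,31}
step 4: r3 <- max((8 - 2), 1)        {0,1,2,3,4,5,6,7,8,9,10,11,12,13,14,15,16,17,18,19,20,21,22,23,24,25,26,27,28,29,30,31}
step 5: r2 <- -7                     {0,1,2,3,4,5,6,7,8,9,10,11,12,13,14,15,16,17,18,19,20,21,22,23,24,25,26,27,28,29,30,31}
step 6: r0 <- ((lane * lane) + (r3 + lane)) {0,1,2,3,4,5,6,7,8,9,10,11,12,13,14,15,16,17,18,19,20,21,22,23,24,25,26,27,28,29,30,31}

Answer: 7 steps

r2: -7,-7,-7,-7,-7,-7,-7,-7,-7,-7,-7,-7,-7,-7,-7,-7,-7,-7,-7,-7,-7,-7,-7,-7,-7,-7,-7,-7,-7,-7,-7,-7
r3: 6,6,6,6,6,6,6,6,6,6,6,6,6,6,6,6,6,6,6,6,6,6,6,6,6,6,6,6,6,6,6,6
r0: 6,8,12,18,26,36,48,62,78,96,116,138,162,188,216,246,278,312,348,386,426,468,512,558,606,656,708,762,818,876,936,998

steps = 7; useful = 192; efficiency = 192/224 = 6/7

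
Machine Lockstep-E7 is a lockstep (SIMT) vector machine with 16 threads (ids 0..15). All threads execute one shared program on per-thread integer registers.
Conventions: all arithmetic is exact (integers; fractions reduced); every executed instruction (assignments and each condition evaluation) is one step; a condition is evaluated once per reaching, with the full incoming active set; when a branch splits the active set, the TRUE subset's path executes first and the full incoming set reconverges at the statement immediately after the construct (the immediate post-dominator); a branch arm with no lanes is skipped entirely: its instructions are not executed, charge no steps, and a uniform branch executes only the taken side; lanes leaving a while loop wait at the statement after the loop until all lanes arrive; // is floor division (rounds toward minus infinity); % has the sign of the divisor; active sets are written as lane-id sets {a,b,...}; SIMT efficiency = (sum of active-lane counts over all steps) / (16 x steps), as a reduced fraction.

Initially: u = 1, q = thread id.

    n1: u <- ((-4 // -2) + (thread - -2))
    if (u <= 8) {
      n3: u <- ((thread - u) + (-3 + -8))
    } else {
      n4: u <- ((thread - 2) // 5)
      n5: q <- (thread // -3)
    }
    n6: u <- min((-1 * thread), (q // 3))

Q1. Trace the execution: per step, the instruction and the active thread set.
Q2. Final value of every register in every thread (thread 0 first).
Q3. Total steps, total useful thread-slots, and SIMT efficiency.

step 0: u <- ((-4 // -2) + (thread - -2)) {0,1,2,3,4,5,6,7,8,9,10,11,12,13,14,15}
step 1: eval (u <= 8)                {0,1,2,3,4,5,6,7,8,9,10,11,12,13,14,15}
step 2: u <- ((thread - u) + (-3 + -8)) {0,1,2,3,4}
step 3: u <- ((thread - 2) // 5)     {5,6,7,8,9,10,11,12,13,14,15}
step 4: q <- (thread // -3)          {5,6,7,8,9,10,11,12,13,14,15}
step 5: u <- min((-1 * thread), (q // 3)) {0,1,2,3,4,5,6,7,8,9,10,11,12,13,14,15}

Answer: 6 steps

u: 0,-1,-2,-3,-4,-5,-6,-7,-8,-9,-10,-11,-12,-13,-14,-15
q: 0,1,2,3,4,-2,-2,-3,-3,-3,-4,-4,-4,-5,-5,-5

steps = 6; useful = 75; efficiency = 75/96 = 25/32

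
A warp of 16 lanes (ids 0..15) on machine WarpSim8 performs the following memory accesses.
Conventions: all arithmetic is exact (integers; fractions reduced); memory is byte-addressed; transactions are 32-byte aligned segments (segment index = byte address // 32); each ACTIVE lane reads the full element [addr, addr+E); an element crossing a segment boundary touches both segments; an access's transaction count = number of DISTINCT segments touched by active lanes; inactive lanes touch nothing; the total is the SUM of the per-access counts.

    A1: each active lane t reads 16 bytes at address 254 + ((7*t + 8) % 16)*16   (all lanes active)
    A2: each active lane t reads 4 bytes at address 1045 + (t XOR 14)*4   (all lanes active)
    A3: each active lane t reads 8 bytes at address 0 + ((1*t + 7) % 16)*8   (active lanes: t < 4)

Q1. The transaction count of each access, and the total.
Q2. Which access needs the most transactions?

A1: 9 transactions
A2: 3 transactions
A3: 2 transactions

Answer: 9,3,2; total 14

Answer: A1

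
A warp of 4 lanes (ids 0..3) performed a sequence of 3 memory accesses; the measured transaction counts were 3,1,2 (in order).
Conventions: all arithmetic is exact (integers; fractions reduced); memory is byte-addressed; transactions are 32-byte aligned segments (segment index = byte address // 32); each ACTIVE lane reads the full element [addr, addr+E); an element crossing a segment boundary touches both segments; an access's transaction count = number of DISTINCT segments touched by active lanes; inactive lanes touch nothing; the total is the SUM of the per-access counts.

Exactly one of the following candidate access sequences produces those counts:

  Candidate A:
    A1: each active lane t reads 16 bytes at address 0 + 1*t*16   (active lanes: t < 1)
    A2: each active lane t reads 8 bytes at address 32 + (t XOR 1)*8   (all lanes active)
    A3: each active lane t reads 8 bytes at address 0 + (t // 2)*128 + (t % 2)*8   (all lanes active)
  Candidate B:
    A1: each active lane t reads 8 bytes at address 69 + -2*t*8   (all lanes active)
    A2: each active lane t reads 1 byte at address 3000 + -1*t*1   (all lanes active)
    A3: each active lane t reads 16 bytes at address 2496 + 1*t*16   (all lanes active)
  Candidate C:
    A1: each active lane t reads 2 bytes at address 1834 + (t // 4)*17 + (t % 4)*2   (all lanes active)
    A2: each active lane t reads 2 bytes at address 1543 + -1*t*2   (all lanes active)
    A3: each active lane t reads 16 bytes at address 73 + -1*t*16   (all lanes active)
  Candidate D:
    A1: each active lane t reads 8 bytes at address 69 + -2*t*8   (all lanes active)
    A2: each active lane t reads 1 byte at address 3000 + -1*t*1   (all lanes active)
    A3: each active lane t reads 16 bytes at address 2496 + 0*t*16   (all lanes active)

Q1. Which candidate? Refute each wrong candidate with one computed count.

A: A1 gives 1 transaction, not 3
C: A1 gives 1 transaction, not 3
D: A3 gives 1 transaction, not 2
B: all counts match (3,1,2)

Answer: B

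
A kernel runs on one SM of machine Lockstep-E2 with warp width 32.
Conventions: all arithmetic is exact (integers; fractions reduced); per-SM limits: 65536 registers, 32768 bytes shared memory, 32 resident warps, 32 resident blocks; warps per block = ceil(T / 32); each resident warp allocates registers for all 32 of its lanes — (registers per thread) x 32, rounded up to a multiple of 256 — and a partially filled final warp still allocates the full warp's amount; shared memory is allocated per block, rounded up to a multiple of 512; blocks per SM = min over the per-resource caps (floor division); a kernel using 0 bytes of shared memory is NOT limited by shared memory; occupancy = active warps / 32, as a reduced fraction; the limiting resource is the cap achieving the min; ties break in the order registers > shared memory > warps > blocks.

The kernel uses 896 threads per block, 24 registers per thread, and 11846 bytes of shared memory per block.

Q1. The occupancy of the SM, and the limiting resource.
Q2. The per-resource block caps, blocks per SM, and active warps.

Answer: occupancy 7/8, limited by warps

registers: 3 blocks
shared memory: 2 blocks
warps: 1 block
blocks: 32 blocks

Answer: 1 block, 28 active warps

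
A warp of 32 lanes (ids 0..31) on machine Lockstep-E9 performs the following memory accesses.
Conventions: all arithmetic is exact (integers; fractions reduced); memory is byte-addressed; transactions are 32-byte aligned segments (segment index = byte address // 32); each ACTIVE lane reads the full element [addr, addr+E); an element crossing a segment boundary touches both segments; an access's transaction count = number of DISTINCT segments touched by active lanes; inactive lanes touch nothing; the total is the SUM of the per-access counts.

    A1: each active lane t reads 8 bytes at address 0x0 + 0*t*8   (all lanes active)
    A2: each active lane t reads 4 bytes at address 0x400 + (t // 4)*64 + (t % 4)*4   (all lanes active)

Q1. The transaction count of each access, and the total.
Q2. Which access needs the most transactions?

A1: 1 transaction
A2: 8 transactions

Answer: 1,8; total 9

Answer: A2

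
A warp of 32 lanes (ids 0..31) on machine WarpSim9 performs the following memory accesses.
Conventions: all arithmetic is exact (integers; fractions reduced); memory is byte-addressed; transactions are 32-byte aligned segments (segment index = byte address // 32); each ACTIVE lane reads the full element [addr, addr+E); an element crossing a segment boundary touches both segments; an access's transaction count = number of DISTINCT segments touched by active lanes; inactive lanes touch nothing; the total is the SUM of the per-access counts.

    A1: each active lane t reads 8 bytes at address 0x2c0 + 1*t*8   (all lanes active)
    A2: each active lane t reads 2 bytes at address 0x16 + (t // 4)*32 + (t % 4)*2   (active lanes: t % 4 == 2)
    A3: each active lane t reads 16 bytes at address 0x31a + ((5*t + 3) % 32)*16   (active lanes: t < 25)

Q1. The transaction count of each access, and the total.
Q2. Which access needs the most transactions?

A1: 8 transactions
A2: 8 transactions
A3: 16 transactions

Answer: 8,8,16; total 32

Answer: A3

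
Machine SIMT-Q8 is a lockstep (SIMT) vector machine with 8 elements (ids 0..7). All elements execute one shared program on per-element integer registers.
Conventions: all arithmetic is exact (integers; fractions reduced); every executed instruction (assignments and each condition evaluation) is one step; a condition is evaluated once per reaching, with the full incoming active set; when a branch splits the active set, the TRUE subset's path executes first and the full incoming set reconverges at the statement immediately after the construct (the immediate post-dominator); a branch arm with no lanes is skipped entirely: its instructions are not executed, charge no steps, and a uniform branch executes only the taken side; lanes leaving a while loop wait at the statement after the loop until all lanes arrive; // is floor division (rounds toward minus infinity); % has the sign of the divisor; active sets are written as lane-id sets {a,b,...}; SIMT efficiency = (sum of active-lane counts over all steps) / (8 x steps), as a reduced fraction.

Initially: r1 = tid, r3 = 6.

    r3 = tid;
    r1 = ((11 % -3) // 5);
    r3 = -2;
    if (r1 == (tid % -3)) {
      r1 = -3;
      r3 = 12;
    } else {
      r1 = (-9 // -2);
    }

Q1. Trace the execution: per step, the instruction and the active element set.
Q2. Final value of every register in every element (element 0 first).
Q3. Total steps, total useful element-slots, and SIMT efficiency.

step 0: r3 <- tid                    {0,1,2,3,4,5,6,7}
step 1: r1 <- ((11 % -3) // 5)       {0,1,2,3,4,5,6,7}
step 2: r3 <- -2                     {0,1,2,3,4,5,6,7}
step 3: eval (r1 == (tid % -3))      {0,1,2,3,4,5,6,7}
step 4: r1 <- -3                     {2,5}
step 5: r3 <- 12                     {2,5}
step 6: r1 <- (-9 // -2)             {0,1,3,4,6,7}

Answer: 7 steps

r1: 4,4,-3,4,4,-3,4,4
r3: -2,-2,12,-2,-2,12,-2,-2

steps = 7; useful = 42; efficiency = 42/56 = 3/4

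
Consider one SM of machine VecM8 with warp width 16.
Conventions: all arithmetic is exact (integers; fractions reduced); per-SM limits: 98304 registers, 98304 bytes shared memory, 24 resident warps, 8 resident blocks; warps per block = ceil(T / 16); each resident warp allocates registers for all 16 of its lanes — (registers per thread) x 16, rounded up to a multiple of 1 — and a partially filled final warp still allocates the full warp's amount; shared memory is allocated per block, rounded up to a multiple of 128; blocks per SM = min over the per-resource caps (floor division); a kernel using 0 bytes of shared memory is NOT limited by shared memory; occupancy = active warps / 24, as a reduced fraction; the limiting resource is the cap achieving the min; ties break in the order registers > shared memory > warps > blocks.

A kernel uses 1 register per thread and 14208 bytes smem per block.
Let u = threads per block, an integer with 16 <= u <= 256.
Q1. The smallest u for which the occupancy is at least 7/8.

Answer: u = 49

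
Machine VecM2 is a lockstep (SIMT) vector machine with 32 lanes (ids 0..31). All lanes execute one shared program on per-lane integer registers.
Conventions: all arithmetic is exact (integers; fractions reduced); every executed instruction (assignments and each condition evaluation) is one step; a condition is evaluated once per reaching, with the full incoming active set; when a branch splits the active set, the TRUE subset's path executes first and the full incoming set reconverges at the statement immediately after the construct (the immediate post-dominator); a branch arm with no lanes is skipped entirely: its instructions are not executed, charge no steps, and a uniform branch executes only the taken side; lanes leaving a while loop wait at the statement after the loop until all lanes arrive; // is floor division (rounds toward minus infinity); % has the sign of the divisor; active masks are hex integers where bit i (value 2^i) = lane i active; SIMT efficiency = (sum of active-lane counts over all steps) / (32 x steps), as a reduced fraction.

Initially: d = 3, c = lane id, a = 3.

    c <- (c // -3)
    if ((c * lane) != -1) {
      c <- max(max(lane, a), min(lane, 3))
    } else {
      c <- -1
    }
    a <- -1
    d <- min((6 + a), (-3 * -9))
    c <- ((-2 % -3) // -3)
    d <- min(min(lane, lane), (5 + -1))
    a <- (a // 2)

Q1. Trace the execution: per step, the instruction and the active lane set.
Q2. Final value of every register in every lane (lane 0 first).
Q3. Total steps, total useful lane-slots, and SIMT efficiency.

step 0: c <- (c // -3)               0xffffffff
step 1: eval ((c * lane) != -1)      0xffffffff
step 2: c <- max(max(lane, a), min(lane, 3)) 0xfffffffd
step 3: c <- -1                      0x00000002
step 4: a <- -1                      0xffffffff
step 5: d <- min((6 + a), (-3 * -9)) 0xffffffff
step 6: c <- ((-2 % -3) // -3)       0xffffffff
step 7: d <- min(min(lane, lane), (5 + -1)) 0xffffffff
step 8: a <- (a // 2)                0xffffffff

Answer: 9 steps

d: 0,1,2,3,4,4,4,4,4,4,4,4,4,4,4,4,4,4,4,4,4,4,4,4,4,4,4,4,4,4,4,4
c: 0,0,0,0,0,0,0,0,0,0,0,0,0,0,0,0,0,0,0,0,0,0,0,0,0,0,0,0,0,0,0,0
a: -1,-1,-1,-1,-1,-1,-1,-1,-1,-1,-1,-1,-1,-1,-1,-1,-1,-1,-1,-1,-1,-1,-1,-1,-1,-1,-1,-1,-1,-1,-1,-1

steps = 9; useful = 256; efficiency = 256/288 = 8/9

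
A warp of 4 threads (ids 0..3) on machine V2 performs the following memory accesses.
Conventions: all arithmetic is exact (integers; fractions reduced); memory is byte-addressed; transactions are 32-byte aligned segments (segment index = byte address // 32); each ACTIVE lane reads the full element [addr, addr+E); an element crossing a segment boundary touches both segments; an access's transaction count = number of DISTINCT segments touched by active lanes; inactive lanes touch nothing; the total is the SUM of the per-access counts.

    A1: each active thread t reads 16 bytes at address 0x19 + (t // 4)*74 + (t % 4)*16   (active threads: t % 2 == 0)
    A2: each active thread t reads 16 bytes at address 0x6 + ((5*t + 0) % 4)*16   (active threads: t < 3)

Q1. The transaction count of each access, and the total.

A1: 3 transactions
A2: 2 transactions

Answer: 3,2; total 5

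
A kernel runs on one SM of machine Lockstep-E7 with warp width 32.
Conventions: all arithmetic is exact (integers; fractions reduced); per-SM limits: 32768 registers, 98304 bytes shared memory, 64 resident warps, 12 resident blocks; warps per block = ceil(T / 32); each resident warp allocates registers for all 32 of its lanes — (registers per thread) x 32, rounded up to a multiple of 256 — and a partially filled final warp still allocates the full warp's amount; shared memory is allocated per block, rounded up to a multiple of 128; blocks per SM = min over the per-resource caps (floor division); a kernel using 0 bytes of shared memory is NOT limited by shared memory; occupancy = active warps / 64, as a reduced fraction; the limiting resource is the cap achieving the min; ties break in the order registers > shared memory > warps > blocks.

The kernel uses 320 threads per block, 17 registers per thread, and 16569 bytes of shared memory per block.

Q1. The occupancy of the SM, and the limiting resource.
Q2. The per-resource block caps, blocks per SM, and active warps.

Answer: occupancy 5/8, limited by registers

registers: 4 blocks
shared memory: 5 blocks
warps: 6 blocks
blocks: 12 blocks

Answer: 4 blocks, 40 active warps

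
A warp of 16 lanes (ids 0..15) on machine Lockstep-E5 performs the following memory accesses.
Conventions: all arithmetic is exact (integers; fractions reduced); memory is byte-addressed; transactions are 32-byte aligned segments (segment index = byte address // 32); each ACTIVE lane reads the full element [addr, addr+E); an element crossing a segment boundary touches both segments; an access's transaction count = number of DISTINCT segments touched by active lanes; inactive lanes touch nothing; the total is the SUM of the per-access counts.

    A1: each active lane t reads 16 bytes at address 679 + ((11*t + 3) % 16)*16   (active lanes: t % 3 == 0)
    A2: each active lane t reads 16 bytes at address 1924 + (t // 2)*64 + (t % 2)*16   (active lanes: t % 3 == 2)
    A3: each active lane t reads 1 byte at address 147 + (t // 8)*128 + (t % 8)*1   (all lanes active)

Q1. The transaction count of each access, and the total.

A1: 4 transactions
A2: 7 transactions
A3: 2 transactions

Answer: 4,7,2; total 13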